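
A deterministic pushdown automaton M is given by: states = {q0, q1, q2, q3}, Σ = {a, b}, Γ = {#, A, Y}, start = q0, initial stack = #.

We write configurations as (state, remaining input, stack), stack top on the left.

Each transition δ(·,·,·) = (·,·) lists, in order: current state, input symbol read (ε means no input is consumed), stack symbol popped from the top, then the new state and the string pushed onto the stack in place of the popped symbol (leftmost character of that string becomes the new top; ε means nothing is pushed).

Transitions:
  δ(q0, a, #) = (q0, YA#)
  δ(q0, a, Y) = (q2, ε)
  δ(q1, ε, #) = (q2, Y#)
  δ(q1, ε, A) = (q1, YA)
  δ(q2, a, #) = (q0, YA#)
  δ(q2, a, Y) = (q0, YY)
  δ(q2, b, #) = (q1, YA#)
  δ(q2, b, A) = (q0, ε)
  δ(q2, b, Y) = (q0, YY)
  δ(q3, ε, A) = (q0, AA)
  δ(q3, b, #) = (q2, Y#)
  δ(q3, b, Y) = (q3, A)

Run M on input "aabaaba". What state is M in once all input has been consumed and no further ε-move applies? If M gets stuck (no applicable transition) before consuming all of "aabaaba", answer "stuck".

q0

(q0, aabaaba, #)
  read a, top #: go to q0, push YA# → (q0, abaaba, YA#)
  read a, top Y: go to q2, push ε → (q2, baaba, A#)
  read b, top A: go to q0, push ε → (q0, aaba, #)
  read a, top #: go to q0, push YA# → (q0, aba, YA#)
  read a, top Y: go to q2, push ε → (q2, ba, A#)
  read b, top A: go to q0, push ε → (q0, a, #)
  read a, top #: go to q0, push YA# → (q0, ε, YA#)
All input consumed; M is in state q0.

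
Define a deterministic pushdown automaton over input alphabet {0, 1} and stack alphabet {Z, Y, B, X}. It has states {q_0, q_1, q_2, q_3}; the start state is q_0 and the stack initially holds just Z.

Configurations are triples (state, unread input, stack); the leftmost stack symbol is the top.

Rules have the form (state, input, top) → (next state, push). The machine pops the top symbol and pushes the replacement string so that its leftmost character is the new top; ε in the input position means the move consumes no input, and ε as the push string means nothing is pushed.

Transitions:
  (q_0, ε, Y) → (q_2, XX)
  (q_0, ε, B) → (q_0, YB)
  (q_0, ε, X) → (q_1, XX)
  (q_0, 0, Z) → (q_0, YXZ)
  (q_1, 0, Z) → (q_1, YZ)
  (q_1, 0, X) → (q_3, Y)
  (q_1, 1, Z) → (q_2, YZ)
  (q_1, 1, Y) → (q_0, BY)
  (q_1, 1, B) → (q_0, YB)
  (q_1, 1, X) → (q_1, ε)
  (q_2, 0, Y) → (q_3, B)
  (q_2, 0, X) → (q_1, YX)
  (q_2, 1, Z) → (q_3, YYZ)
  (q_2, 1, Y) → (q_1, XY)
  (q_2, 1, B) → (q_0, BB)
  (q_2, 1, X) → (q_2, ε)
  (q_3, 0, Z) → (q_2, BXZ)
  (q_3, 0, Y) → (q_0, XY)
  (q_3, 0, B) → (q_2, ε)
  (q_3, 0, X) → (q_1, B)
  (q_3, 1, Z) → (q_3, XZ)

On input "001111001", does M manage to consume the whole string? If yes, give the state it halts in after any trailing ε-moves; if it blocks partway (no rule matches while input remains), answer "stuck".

stuck

(q_0, 001111001, Z)
  read 0, top Z: go to q_0, push YXZ → (q_0, 01111001, YXZ)
  ε-move, top Y: go to q_2, push XX → (q_2, 01111001, XXXZ)
  read 0, top X: go to q_1, push YX → (q_1, 1111001, YXXXZ)
  read 1, top Y: go to q_0, push BY → (q_0, 111001, BYXXXZ)
  ε-move, top B: go to q_0, push YB → (q_0, 111001, YBYXXXZ)
  ε-move, top Y: go to q_2, push XX → (q_2, 111001, XXBYXXXZ)
  read 1, top X: go to q_2, push ε → (q_2, 11001, XBYXXXZ)
  read 1, top X: go to q_2, push ε → (q_2, 1001, BYXXXZ)
  read 1, top B: go to q_0, push BB → (q_0, 001, BBYXXXZ)
  ε-move, top B: go to q_0, push YB → (q_0, 001, YBBYXXXZ)
  ε-move, top Y: go to q_2, push XX → (q_2, 001, XXBBYXXXZ)
  read 0, top X: go to q_1, push YX → (q_1, 01, YXXBBYXXXZ)
No transition for (q_1, 0, top Y); M blocks with input 01 remaining.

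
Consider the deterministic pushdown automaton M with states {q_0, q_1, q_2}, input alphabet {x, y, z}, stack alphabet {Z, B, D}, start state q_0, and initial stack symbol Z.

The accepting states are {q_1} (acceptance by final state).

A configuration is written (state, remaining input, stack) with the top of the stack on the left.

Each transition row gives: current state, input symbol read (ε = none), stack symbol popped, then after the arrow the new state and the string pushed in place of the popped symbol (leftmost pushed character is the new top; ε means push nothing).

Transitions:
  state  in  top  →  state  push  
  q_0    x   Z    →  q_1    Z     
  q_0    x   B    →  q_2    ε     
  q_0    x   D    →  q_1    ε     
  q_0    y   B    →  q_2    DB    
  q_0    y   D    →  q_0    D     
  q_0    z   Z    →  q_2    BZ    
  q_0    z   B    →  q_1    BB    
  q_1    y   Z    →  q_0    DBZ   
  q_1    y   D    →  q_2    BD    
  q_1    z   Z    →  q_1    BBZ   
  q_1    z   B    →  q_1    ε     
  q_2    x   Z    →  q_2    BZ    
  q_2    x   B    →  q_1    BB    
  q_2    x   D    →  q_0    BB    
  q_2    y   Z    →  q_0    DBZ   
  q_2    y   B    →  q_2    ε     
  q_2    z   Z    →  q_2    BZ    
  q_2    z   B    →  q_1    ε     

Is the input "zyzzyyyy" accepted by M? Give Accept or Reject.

Reject

(q_0, zyzzyyyy, Z)
  read z, top Z: go to q_2, push BZ → (q_2, yzzyyyy, BZ)
  read y, top B: go to q_2, push ε → (q_2, zzyyyy, Z)
  read z, top Z: go to q_2, push BZ → (q_2, zyyyy, BZ)
  read z, top B: go to q_1, push ε → (q_1, yyyy, Z)
  read y, top Z: go to q_0, push DBZ → (q_0, yyy, DBZ)
  read y, top D: go to q_0, push D → (q_0, yy, DBZ)
  read y, top D: go to q_0, push D → (q_0, y, DBZ)
  read y, top D: go to q_0, push D → (q_0, ε, DBZ)
All input consumed; state q_0 ∉ F and no further ε-move applies.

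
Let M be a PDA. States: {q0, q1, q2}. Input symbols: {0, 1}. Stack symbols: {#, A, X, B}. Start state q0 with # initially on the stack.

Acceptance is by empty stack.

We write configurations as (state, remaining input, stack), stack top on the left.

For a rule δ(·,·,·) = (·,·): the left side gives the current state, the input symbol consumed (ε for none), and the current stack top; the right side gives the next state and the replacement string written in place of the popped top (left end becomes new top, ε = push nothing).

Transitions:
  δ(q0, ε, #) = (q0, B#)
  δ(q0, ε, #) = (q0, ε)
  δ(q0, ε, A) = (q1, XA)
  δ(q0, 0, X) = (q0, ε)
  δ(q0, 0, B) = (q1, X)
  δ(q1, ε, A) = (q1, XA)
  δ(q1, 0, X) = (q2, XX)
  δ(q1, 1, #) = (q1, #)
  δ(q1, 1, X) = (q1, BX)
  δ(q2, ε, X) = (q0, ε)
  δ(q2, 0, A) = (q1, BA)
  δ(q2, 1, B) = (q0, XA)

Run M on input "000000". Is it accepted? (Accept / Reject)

One accepting computation: (q0, 000000, #) ⊢ (q0, 000000, B#) ⊢ (q1, 00000, X#) ⊢ (q2, 0000, XX#) ⊢ (q0, 0000, X#) ⊢ (q0, 000, #) ⊢ (q0, 000, B#) ⊢ (q1, 00, X#) ⊢ (q2, 0, XX#) ⊢ (q0, 0, X#) ⊢ (q0, ε, #) ⊢ (q0, ε, ε)
All input consumed and the stack is empty.

Accept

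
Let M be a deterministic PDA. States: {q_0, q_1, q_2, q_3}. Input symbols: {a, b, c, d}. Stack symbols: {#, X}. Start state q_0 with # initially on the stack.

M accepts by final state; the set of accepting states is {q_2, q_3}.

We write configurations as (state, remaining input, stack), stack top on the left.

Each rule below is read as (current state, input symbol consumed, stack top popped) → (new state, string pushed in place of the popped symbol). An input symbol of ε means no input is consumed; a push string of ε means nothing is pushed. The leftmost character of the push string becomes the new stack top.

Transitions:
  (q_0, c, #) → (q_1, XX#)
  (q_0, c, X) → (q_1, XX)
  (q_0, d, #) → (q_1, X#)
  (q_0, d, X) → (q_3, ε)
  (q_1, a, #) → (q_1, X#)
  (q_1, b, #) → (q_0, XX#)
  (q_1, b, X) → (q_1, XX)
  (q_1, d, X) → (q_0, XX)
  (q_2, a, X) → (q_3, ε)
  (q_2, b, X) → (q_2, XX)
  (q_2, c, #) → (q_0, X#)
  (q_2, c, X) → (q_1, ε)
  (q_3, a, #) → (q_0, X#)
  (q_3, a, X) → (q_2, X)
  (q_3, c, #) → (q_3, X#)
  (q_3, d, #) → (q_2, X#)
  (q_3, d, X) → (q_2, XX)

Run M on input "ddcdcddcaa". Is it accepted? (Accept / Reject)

Reject

(q_0, ddcdcddcaa, #)
  read d, top #: go to q_1, push X# → (q_1, dcdcddcaa, X#)
  read d, top X: go to q_0, push XX → (q_0, cdcddcaa, XX#)
  read c, top X: go to q_1, push XX → (q_1, dcddcaa, XXX#)
  read d, top X: go to q_0, push XX → (q_0, cddcaa, XXXX#)
  read c, top X: go to q_1, push XX → (q_1, ddcaa, XXXXX#)
  read d, top X: go to q_0, push XX → (q_0, dcaa, XXXXXX#)
  read d, top X: go to q_3, push ε → (q_3, caa, XXXXX#)
No transition applies at (q_3, caa, XXXXX#); input not fully consumed.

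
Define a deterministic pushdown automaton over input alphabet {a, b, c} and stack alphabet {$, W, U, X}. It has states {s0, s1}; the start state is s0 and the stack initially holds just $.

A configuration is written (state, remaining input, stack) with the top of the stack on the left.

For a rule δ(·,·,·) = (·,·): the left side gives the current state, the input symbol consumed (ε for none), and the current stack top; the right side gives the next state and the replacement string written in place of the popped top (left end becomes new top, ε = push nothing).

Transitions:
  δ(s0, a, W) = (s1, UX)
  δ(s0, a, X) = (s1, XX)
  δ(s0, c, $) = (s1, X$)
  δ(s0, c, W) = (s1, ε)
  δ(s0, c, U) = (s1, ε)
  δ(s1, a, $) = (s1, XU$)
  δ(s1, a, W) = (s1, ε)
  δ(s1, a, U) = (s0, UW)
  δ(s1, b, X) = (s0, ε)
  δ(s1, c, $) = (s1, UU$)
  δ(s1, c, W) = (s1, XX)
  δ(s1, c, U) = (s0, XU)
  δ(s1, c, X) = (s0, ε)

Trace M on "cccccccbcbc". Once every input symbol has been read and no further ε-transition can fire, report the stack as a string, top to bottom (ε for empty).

X$

(s0, cccccccbcbc, $)
  read c, top $: go to s1, push X$ → (s1, ccccccbcbc, X$)
  read c, top X: go to s0, push ε → (s0, cccccbcbc, $)
  read c, top $: go to s1, push X$ → (s1, ccccbcbc, X$)
  read c, top X: go to s0, push ε → (s0, cccbcbc, $)
  read c, top $: go to s1, push X$ → (s1, ccbcbc, X$)
  read c, top X: go to s0, push ε → (s0, cbcbc, $)
  read c, top $: go to s1, push X$ → (s1, bcbc, X$)
  read b, top X: go to s0, push ε → (s0, cbc, $)
  read c, top $: go to s1, push X$ → (s1, bc, X$)
  read b, top X: go to s0, push ε → (s0, c, $)
  read c, top $: go to s1, push X$ → (s1, ε, X$)
All input consumed in state s1 with stack X$.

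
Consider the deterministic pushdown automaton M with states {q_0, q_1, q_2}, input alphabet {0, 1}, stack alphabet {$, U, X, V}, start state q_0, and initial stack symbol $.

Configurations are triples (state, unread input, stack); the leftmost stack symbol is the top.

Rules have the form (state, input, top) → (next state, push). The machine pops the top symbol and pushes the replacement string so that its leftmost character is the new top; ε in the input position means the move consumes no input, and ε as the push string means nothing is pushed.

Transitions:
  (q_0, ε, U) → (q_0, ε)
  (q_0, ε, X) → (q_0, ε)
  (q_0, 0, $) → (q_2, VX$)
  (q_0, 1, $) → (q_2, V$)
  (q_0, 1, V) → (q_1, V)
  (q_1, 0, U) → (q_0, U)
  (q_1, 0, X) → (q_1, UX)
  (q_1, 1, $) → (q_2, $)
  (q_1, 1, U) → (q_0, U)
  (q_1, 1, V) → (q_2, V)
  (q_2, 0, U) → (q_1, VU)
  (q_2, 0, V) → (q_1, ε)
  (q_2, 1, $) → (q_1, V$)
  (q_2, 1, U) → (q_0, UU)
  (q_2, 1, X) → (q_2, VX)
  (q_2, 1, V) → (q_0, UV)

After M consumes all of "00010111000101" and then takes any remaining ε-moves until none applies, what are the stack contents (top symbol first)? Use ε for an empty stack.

(q_0, 00010111000101, $)
  read 0, top $: go to q_2, push VX$ → (q_2, 0010111000101, VX$)
  read 0, top V: go to q_1, push ε → (q_1, 010111000101, X$)
  read 0, top X: go to q_1, push UX → (q_1, 10111000101, UX$)
  read 1, top U: go to q_0, push U → (q_0, 0111000101, UX$)
  ε-move, top U: go to q_0, push ε → (q_0, 0111000101, X$)
  ε-move, top X: go to q_0, push ε → (q_0, 0111000101, $)
  read 0, top $: go to q_2, push VX$ → (q_2, 111000101, VX$)
  read 1, top V: go to q_0, push UV → (q_0, 11000101, UVX$)
  ε-move, top U: go to q_0, push ε → (q_0, 11000101, VX$)
  read 1, top V: go to q_1, push V → (q_1, 1000101, VX$)
  read 1, top V: go to q_2, push V → (q_2, 000101, VX$)
  read 0, top V: go to q_1, push ε → (q_1, 00101, X$)
  read 0, top X: go to q_1, push UX → (q_1, 0101, UX$)
  read 0, top U: go to q_0, push U → (q_0, 101, UX$)
  ε-move, top U: go to q_0, push ε → (q_0, 101, X$)
  ε-move, top X: go to q_0, push ε → (q_0, 101, $)
  read 1, top $: go to q_2, push V$ → (q_2, 01, V$)
  read 0, top V: go to q_1, push ε → (q_1, 1, $)
  read 1, top $: go to q_2, push $ → (q_2, ε, $)
All input consumed in state q_2 with stack $.

$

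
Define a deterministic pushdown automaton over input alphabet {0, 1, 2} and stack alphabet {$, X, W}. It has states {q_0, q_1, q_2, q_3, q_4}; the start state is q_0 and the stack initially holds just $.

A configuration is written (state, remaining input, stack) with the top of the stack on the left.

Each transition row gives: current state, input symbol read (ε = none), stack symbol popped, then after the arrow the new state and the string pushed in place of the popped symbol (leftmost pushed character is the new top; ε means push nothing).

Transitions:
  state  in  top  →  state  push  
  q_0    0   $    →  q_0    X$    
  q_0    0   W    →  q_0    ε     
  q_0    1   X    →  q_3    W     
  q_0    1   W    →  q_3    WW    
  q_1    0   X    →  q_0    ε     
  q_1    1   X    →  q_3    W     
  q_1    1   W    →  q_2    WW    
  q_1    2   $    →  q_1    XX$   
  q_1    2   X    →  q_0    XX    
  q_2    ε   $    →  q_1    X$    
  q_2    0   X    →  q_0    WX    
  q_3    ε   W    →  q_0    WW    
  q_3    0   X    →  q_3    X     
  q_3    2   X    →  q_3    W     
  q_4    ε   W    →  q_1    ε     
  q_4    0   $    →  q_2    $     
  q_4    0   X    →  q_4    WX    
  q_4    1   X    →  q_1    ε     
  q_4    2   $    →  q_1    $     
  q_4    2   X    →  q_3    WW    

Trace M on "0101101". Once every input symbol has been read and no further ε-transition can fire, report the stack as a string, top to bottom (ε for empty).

(q_0, 0101101, $)
  read 0, top $: go to q_0, push X$ → (q_0, 101101, X$)
  read 1, top X: go to q_3, push W → (q_3, 01101, W$)
  ε-move, top W: go to q_0, push WW → (q_0, 01101, WW$)
  read 0, top W: go to q_0, push ε → (q_0, 1101, W$)
  read 1, top W: go to q_3, push WW → (q_3, 101, WW$)
  ε-move, top W: go to q_0, push WW → (q_0, 101, WWW$)
  read 1, top W: go to q_3, push WW → (q_3, 01, WWWW$)
  ε-move, top W: go to q_0, push WW → (q_0, 01, WWWWW$)
  read 0, top W: go to q_0, push ε → (q_0, 1, WWWW$)
  read 1, top W: go to q_3, push WW → (q_3, ε, WWWWW$)
  ε-move, top W: go to q_0, push WW → (q_0, ε, WWWWWW$)
All input consumed in state q_0 with stack WWWWWW$.

WWWWWW$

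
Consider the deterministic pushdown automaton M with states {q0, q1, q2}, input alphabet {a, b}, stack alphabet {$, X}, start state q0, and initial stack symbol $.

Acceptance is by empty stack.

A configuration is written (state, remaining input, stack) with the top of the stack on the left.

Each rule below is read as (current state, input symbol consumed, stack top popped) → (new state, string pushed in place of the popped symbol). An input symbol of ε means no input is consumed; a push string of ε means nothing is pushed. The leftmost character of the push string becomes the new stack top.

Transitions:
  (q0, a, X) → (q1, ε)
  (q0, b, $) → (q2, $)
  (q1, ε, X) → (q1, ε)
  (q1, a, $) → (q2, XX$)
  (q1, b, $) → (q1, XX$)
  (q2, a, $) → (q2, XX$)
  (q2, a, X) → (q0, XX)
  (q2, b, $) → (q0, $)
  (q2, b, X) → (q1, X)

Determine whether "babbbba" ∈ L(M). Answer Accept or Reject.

(q0, babbbba, $) ⊢ (q2, abbbba, $) ⊢ (q2, bbbba, XX$) ⊢ (q1, bbba, XX$) ⊢ (q1, bbba, X$) ⊢ (q1, bbba, $) ⊢ (q1, bba, XX$) ⊢ (q1, bba, X$) ⊢ (q1, bba, $) ⊢ (q1, ba, XX$) ⊢ (q1, ba, X$) ⊢ (q1, ba, $) ⊢ (q1, a, XX$) ⊢ (q1, a, X$) ⊢ (q1, a, $) ⊢ (q2, ε, XX$)
All input consumed; stack is XX$, not empty, and no further ε-move applies.

Reject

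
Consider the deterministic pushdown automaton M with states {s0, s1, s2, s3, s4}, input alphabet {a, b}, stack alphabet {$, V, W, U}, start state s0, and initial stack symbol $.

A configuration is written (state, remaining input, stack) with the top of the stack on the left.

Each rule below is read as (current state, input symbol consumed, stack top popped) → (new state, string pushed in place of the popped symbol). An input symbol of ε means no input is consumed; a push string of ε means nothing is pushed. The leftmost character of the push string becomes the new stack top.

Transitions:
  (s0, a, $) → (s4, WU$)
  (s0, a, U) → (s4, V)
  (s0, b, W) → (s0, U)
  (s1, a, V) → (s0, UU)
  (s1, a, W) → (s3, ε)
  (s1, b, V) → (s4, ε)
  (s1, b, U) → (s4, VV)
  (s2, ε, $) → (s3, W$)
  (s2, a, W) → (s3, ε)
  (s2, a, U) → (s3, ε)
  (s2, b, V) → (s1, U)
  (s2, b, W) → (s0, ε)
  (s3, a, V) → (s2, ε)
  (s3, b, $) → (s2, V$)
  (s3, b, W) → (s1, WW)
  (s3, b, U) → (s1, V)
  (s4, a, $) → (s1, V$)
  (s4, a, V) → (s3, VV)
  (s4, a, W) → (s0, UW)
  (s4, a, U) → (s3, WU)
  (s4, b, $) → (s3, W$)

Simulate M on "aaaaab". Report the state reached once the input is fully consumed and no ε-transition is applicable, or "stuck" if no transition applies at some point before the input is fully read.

(s0, aaaaab, $)
  read a, top $: go to s4, push WU$ → (s4, aaaab, WU$)
  read a, top W: go to s0, push UW → (s0, aaab, UWU$)
  read a, top U: go to s4, push V → (s4, aab, VWU$)
  read a, top V: go to s3, push VV → (s3, ab, VVWU$)
  read a, top V: go to s2, push ε → (s2, b, VWU$)
  read b, top V: go to s1, push U → (s1, ε, UWU$)
All input consumed; M is in state s1.

s1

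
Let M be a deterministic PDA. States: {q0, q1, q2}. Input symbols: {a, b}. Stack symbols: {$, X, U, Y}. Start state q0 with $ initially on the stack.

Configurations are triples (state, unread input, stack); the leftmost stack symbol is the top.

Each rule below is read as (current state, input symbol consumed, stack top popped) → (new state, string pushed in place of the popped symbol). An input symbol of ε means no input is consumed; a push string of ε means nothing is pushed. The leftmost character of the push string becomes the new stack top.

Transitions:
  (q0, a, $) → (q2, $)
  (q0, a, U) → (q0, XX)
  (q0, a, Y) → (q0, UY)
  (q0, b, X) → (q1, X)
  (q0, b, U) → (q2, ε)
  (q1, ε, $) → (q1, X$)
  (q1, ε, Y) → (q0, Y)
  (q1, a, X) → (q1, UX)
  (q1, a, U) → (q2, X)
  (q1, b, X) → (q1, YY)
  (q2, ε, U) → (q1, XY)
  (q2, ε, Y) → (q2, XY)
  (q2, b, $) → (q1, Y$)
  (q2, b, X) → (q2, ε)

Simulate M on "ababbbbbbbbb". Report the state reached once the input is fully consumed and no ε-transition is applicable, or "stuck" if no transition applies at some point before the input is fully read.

(q0, ababbbbbbbbb, $)
  read a, top $: go to q2, push $ → (q2, babbbbbbbbb, $)
  read b, top $: go to q1, push Y$ → (q1, abbbbbbbbb, Y$)
  ε-move, top Y: go to q0, push Y → (q0, abbbbbbbbb, Y$)
  read a, top Y: go to q0, push UY → (q0, bbbbbbbbb, UY$)
  read b, top U: go to q2, push ε → (q2, bbbbbbbb, Y$)
  ε-move, top Y: go to q2, push XY → (q2, bbbbbbbb, XY$)
  read b, top X: go to q2, push ε → (q2, bbbbbbb, Y$)
  ε-move, top Y: go to q2, push XY → (q2, bbbbbbb, XY$)
  read b, top X: go to q2, push ε → (q2, bbbbbb, Y$)
  ε-move, top Y: go to q2, push XY → (q2, bbbbbb, XY$)
  read b, top X: go to q2, push ε → (q2, bbbbb, Y$)
  ε-move, top Y: go to q2, push XY → (q2, bbbbb, XY$)
  read b, top X: go to q2, push ε → (q2, bbbb, Y$)
  ε-move, top Y: go to q2, push XY → (q2, bbbb, XY$)
  read b, top X: go to q2, push ε → (q2, bbb, Y$)
  ε-move, top Y: go to q2, push XY → (q2, bbb, XY$)
  read b, top X: go to q2, push ε → (q2, bb, Y$)
  ε-move, top Y: go to q2, push XY → (q2, bb, XY$)
  read b, top X: go to q2, push ε → (q2, b, Y$)
  ε-move, top Y: go to q2, push XY → (q2, b, XY$)
  read b, top X: go to q2, push ε → (q2, ε, Y$)
  ε-move, top Y: go to q2, push XY → (q2, ε, XY$)
All input consumed; M is in state q2.

q2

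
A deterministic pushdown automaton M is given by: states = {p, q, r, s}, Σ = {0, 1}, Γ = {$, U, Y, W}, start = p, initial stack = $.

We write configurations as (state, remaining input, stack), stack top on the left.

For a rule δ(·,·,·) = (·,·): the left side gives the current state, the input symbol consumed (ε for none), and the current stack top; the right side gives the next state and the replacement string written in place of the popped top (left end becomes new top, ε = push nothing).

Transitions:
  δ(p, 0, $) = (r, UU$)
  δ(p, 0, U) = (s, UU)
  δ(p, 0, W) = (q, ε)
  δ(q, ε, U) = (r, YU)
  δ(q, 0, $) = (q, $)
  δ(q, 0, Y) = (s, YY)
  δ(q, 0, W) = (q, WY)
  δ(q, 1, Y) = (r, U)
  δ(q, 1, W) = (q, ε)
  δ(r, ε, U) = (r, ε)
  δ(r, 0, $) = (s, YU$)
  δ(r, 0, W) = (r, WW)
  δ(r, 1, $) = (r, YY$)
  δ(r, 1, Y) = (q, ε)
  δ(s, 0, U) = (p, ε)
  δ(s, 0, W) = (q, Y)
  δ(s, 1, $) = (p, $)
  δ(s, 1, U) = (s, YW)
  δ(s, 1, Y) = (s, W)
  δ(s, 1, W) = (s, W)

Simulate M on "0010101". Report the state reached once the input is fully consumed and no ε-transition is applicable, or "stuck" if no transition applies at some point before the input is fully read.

s

(p, 0010101, $)
  read 0, top $: go to r, push UU$ → (r, 010101, UU$)
  ε-move, top U: go to r, push ε → (r, 010101, U$)
  ε-move, top U: go to r, push ε → (r, 010101, $)
  read 0, top $: go to s, push YU$ → (s, 10101, YU$)
  read 1, top Y: go to s, push W → (s, 0101, WU$)
  read 0, top W: go to q, push Y → (q, 101, YU$)
  read 1, top Y: go to r, push U → (r, 01, UU$)
  ε-move, top U: go to r, push ε → (r, 01, U$)
  ε-move, top U: go to r, push ε → (r, 01, $)
  read 0, top $: go to s, push YU$ → (s, 1, YU$)
  read 1, top Y: go to s, push W → (s, ε, WU$)
All input consumed; M is in state s.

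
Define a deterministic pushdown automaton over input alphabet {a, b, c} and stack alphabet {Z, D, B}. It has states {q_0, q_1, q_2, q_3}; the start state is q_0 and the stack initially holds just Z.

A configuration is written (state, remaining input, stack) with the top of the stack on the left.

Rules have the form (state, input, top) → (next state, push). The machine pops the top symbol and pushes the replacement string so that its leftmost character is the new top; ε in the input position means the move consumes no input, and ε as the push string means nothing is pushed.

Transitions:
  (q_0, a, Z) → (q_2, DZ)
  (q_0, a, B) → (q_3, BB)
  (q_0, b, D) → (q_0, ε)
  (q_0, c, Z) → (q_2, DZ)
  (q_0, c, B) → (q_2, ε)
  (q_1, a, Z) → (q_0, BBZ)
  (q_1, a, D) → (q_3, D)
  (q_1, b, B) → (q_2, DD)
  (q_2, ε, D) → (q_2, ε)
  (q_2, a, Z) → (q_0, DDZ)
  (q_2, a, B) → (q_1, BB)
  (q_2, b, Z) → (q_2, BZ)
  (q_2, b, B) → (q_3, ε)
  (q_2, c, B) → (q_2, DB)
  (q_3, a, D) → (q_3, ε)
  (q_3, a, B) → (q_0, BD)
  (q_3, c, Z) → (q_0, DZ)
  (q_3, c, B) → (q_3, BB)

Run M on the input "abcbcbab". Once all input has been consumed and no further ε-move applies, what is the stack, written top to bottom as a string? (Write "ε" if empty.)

(q_0, abcbcbab, Z) ⊢ (q_2, bcbcbab, DZ) ⊢ (q_2, bcbcbab, Z) ⊢ (q_2, cbcbab, BZ) ⊢ (q_2, bcbab, DBZ) ⊢ (q_2, bcbab, BZ) ⊢ (q_3, cbab, Z) ⊢ (q_0, bab, DZ) ⊢ (q_0, ab, Z) ⊢ (q_2, b, DZ) ⊢ (q_2, b, Z) ⊢ (q_2, ε, BZ)
All input consumed in state q_2 with stack BZ.

BZ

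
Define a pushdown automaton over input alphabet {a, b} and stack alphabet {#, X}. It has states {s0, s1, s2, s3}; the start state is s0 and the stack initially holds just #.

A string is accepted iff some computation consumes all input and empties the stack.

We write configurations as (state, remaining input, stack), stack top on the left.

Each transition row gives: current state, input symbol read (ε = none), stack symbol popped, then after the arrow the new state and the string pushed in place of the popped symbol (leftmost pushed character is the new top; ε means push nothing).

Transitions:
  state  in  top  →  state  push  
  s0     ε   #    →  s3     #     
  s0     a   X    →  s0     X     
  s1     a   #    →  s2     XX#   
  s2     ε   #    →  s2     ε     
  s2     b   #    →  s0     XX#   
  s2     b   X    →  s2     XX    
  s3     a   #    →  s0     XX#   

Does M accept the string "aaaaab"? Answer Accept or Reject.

No computation consumes all input and empties the stack.

Reject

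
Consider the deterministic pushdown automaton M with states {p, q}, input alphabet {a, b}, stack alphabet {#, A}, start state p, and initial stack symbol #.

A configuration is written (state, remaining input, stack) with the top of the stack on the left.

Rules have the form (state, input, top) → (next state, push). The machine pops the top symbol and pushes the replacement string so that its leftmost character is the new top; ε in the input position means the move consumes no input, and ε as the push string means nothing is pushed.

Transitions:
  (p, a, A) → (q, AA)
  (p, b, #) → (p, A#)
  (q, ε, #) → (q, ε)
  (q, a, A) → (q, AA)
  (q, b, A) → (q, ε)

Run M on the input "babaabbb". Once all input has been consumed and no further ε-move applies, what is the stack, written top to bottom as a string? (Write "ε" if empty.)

ε

(p, babaabbb, #) ⊢ (p, abaabbb, A#) ⊢ (q, baabbb, AA#) ⊢ (q, aabbb, A#) ⊢ (q, abbb, AA#) ⊢ (q, bbb, AAA#) ⊢ (q, bb, AA#) ⊢ (q, b, A#) ⊢ (q, ε, #) ⊢ (q, ε, ε)
All input consumed in state q with stack ε.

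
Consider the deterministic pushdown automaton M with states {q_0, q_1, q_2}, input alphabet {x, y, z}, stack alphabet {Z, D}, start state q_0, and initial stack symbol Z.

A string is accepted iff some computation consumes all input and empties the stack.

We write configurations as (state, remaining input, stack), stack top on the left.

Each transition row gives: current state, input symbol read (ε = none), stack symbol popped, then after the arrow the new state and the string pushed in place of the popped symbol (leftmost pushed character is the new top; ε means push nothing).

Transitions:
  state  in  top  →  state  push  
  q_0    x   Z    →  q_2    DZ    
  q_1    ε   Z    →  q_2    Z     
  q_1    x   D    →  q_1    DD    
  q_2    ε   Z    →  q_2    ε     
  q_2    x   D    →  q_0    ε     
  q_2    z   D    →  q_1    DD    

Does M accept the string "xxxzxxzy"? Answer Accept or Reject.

(q_0, xxxzxxzy, Z)
  read x, top Z: go to q_2, push DZ → (q_2, xxzxxzy, DZ)
  read x, top D: go to q_0, push ε → (q_0, xzxxzy, Z)
  read x, top Z: go to q_2, push DZ → (q_2, zxxzy, DZ)
  read z, top D: go to q_1, push DD → (q_1, xxzy, DDZ)
  read x, top D: go to q_1, push DD → (q_1, xzy, DDDZ)
  read x, top D: go to q_1, push DD → (q_1, zy, DDDDZ)
No transition applies at (q_1, zy, DDDDZ); input not fully consumed.

Reject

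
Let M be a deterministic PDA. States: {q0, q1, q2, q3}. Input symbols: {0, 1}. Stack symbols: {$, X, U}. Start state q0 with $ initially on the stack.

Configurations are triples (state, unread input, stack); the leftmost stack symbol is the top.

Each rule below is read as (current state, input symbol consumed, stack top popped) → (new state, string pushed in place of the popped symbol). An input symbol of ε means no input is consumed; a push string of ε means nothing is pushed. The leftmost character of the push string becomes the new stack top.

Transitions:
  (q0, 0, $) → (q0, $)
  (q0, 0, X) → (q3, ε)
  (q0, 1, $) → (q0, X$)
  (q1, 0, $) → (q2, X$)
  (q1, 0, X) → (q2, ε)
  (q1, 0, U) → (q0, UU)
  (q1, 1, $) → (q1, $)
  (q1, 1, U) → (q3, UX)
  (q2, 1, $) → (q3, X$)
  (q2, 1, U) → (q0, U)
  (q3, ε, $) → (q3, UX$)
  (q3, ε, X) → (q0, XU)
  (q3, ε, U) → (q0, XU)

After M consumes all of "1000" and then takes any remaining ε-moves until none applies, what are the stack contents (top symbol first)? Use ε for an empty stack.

(q0, 1000, $)
  read 1, top $: go to q0, push X$ → (q0, 000, X$)
  read 0, top X: go to q3, push ε → (q3, 00, $)
  ε-move, top $: go to q3, push UX$ → (q3, 00, UX$)
  ε-move, top U: go to q0, push XU → (q0, 00, XUX$)
  read 0, top X: go to q3, push ε → (q3, 0, UX$)
  ε-move, top U: go to q0, push XU → (q0, 0, XUX$)
  read 0, top X: go to q3, push ε → (q3, ε, UX$)
  ε-move, top U: go to q0, push XU → (q0, ε, XUX$)
All input consumed in state q0 with stack XUX$.

XUX$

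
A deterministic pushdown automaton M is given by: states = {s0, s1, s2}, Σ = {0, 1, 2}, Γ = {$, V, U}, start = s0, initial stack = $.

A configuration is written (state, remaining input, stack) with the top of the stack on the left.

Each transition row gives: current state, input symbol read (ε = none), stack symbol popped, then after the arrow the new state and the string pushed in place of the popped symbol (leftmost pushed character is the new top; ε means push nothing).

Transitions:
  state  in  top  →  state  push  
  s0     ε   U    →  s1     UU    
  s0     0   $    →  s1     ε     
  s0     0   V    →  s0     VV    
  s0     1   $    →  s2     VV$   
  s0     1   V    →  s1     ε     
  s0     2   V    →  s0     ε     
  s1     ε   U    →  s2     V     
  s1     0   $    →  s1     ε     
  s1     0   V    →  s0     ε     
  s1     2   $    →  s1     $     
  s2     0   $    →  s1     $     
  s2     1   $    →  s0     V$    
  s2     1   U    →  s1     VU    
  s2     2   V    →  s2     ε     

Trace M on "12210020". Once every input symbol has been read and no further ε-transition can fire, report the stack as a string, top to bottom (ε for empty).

(s0, 12210020, $)
  read 1, top $: go to s2, push VV$ → (s2, 2210020, VV$)
  read 2, top V: go to s2, push ε → (s2, 210020, V$)
  read 2, top V: go to s2, push ε → (s2, 10020, $)
  read 1, top $: go to s0, push V$ → (s0, 0020, V$)
  read 0, top V: go to s0, push VV → (s0, 020, VV$)
  read 0, top V: go to s0, push VV → (s0, 20, VVV$)
  read 2, top V: go to s0, push ε → (s0, 0, VV$)
  read 0, top V: go to s0, push VV → (s0, ε, VVV$)
All input consumed in state s0 with stack VVV$.

VVV$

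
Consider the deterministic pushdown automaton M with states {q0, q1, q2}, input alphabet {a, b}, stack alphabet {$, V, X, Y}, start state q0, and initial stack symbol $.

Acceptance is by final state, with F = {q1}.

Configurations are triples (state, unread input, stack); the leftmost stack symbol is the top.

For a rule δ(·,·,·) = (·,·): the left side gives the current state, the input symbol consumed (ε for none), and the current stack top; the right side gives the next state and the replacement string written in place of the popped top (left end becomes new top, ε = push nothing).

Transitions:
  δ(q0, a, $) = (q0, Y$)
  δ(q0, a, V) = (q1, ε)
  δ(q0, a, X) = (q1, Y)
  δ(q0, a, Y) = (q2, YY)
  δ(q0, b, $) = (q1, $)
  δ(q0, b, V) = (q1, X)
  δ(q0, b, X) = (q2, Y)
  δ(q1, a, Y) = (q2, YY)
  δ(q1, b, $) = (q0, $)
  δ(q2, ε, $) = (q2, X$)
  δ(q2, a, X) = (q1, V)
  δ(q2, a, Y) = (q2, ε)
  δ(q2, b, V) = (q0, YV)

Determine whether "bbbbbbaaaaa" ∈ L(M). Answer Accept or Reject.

Accept

(q0, bbbbbbaaaaa, $)
  read b, top $: go to q1, push $ → (q1, bbbbbaaaaa, $)
  read b, top $: go to q0, push $ → (q0, bbbbaaaaa, $)
  read b, top $: go to q1, push $ → (q1, bbbaaaaa, $)
  read b, top $: go to q0, push $ → (q0, bbaaaaa, $)
  read b, top $: go to q1, push $ → (q1, baaaaa, $)
  read b, top $: go to q0, push $ → (q0, aaaaa, $)
  read a, top $: go to q0, push Y$ → (q0, aaaa, Y$)
  read a, top Y: go to q2, push YY → (q2, aaa, YY$)
  read a, top Y: go to q2, push ε → (q2, aa, Y$)
  read a, top Y: go to q2, push ε → (q2, a, $)
  ε-move, top $: go to q2, push X$ → (q2, a, X$)
  read a, top X: go to q1, push V → (q1, ε, V$)
All input consumed; state q1 ∈ F.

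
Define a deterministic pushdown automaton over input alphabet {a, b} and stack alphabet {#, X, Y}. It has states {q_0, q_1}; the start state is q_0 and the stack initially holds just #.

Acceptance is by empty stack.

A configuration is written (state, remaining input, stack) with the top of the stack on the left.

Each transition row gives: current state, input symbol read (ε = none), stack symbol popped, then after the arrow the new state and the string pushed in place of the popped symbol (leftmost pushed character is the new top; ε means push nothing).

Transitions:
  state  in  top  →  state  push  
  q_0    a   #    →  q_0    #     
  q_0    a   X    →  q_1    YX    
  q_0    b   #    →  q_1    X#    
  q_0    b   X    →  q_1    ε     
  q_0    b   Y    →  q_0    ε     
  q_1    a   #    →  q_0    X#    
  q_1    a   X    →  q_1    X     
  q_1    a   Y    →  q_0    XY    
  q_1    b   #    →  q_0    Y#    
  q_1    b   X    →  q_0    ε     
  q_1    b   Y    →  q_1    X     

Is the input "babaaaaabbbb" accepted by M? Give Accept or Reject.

(q_0, babaaaaabbbb, #)
  read b, top #: go to q_1, push X# → (q_1, abaaaaabbbb, X#)
  read a, top X: go to q_1, push X → (q_1, baaaaabbbb, X#)
  read b, top X: go to q_0, push ε → (q_0, aaaaabbbb, #)
  read a, top #: go to q_0, push # → (q_0, aaaabbbb, #)
  read a, top #: go to q_0, push # → (q_0, aaabbbb, #)
  read a, top #: go to q_0, push # → (q_0, aabbbb, #)
  read a, top #: go to q_0, push # → (q_0, abbbb, #)
  read a, top #: go to q_0, push # → (q_0, bbbb, #)
  read b, top #: go to q_1, push X# → (q_1, bbb, X#)
  read b, top X: go to q_0, push ε → (q_0, bb, #)
  read b, top #: go to q_1, push X# → (q_1, b, X#)
  read b, top X: go to q_0, push ε → (q_0, ε, #)
All input consumed; stack is #, not empty, and no further ε-move applies.

Reject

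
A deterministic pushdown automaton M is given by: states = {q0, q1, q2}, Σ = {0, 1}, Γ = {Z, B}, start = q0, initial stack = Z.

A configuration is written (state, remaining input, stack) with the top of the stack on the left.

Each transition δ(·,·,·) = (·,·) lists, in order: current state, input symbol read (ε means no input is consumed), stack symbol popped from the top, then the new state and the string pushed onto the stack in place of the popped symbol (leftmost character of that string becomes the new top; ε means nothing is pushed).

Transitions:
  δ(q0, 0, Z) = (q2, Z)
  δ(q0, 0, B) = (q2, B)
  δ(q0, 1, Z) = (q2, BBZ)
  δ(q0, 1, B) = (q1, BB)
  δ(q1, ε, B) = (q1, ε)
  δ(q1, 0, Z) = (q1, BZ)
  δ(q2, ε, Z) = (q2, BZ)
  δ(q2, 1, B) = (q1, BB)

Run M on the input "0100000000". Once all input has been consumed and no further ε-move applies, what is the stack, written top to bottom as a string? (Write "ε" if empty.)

(q0, 0100000000, Z) ⊢ (q2, 100000000, Z) ⊢ (q2, 100000000, BZ) ⊢ (q1, 00000000, BBZ) ⊢ (q1, 00000000, BZ) ⊢ (q1, 00000000, Z) ⊢ (q1, 0000000, BZ) ⊢ (q1, 0000000, Z) ⊢ (q1, 000000, BZ) ⊢ (q1, 000000, Z) ⊢ (q1, 00000, BZ) ⊢ (q1, 00000, Z) ⊢ (q1, 0000, BZ) ⊢ (q1, 0000, Z) ⊢ (q1, 000, BZ) ⊢ (q1, 000, Z) ⊢ (q1, 00, BZ) ⊢ (q1, 00, Z) ⊢ (q1, 0, BZ) ⊢ (q1, 0, Z) ⊢ (q1, ε, BZ) ⊢ (q1, ε, Z)
All input consumed in state q1 with stack Z.

Z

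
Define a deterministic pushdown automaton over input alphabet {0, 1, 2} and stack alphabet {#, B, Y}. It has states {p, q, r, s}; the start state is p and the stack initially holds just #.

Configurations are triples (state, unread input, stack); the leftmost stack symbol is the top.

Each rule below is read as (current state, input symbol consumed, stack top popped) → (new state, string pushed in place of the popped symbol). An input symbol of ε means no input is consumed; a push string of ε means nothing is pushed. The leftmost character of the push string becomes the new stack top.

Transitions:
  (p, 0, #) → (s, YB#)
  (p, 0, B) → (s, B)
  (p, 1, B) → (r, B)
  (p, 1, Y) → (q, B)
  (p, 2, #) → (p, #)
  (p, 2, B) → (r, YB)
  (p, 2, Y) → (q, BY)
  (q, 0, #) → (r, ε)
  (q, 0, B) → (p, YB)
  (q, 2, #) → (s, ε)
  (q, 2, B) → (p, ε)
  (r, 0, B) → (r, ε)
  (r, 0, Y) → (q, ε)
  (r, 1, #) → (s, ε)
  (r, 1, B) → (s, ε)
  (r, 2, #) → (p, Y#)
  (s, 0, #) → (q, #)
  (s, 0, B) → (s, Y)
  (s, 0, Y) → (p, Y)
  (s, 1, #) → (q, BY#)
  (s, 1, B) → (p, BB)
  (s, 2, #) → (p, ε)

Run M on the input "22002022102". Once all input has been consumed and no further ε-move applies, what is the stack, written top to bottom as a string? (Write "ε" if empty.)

BYBBYB#

(p, 22002022102, #) ⊢ (p, 2002022102, #) ⊢ (p, 002022102, #) ⊢ (s, 02022102, YB#) ⊢ (p, 2022102, YB#) ⊢ (q, 022102, BYB#) ⊢ (p, 22102, YBYB#) ⊢ (q, 2102, BYBYB#) ⊢ (p, 102, YBYB#) ⊢ (q, 02, BBYB#) ⊢ (p, 2, YBBYB#) ⊢ (q, ε, BYBBYB#)
All input consumed in state q with stack BYBBYB#.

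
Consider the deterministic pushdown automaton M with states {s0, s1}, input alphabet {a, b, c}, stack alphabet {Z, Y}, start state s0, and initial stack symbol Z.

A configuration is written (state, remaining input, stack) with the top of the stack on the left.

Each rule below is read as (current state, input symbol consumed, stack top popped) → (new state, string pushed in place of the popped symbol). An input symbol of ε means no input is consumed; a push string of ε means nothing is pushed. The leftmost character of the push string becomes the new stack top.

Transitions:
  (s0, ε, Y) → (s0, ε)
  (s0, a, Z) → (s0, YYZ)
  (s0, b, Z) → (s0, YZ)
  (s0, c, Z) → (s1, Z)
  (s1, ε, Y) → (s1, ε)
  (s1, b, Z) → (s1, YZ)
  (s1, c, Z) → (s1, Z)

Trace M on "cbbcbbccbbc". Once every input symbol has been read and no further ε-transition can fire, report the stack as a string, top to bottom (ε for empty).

(s0, cbbcbbccbbc, Z)
  read c, top Z: go to s1, push Z → (s1, bbcbbccbbc, Z)
  read b, top Z: go to s1, push YZ → (s1, bcbbccbbc, YZ)
  ε-move, top Y: go to s1, push ε → (s1, bcbbccbbc, Z)
  read b, top Z: go to s1, push YZ → (s1, cbbccbbc, YZ)
  ε-move, top Y: go to s1, push ε → (s1, cbbccbbc, Z)
  read c, top Z: go to s1, push Z → (s1, bbccbbc, Z)
  read b, top Z: go to s1, push YZ → (s1, bccbbc, YZ)
  ε-move, top Y: go to s1, push ε → (s1, bccbbc, Z)
  read b, top Z: go to s1, push YZ → (s1, ccbbc, YZ)
  ε-move, top Y: go to s1, push ε → (s1, ccbbc, Z)
  read c, top Z: go to s1, push Z → (s1, cbbc, Z)
  read c, top Z: go to s1, push Z → (s1, bbc, Z)
  read b, top Z: go to s1, push YZ → (s1, bc, YZ)
  ε-move, top Y: go to s1, push ε → (s1, bc, Z)
  read b, top Z: go to s1, push YZ → (s1, c, YZ)
  ε-move, top Y: go to s1, push ε → (s1, c, Z)
  read c, top Z: go to s1, push Z → (s1, ε, Z)
All input consumed in state s1 with stack Z.

Z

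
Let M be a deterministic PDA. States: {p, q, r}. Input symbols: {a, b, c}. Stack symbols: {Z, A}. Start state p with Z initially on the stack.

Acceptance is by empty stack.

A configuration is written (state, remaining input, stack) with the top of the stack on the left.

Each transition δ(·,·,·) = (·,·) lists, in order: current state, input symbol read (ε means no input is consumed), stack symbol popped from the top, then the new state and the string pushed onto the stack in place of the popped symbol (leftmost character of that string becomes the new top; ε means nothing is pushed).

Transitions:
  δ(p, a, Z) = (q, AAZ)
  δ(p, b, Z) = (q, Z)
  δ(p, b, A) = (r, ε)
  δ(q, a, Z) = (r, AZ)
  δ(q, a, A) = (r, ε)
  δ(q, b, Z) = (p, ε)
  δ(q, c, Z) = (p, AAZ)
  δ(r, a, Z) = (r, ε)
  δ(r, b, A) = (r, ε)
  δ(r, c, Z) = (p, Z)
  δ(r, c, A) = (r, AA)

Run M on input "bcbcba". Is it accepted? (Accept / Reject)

Reject

(p, bcbcba, Z)
  read b, top Z: go to q, push Z → (q, cbcba, Z)
  read c, top Z: go to p, push AAZ → (p, bcba, AAZ)
  read b, top A: go to r, push ε → (r, cba, AZ)
  read c, top A: go to r, push AA → (r, ba, AAZ)
  read b, top A: go to r, push ε → (r, a, AZ)
No transition applies at (r, a, AZ); input not fully consumed.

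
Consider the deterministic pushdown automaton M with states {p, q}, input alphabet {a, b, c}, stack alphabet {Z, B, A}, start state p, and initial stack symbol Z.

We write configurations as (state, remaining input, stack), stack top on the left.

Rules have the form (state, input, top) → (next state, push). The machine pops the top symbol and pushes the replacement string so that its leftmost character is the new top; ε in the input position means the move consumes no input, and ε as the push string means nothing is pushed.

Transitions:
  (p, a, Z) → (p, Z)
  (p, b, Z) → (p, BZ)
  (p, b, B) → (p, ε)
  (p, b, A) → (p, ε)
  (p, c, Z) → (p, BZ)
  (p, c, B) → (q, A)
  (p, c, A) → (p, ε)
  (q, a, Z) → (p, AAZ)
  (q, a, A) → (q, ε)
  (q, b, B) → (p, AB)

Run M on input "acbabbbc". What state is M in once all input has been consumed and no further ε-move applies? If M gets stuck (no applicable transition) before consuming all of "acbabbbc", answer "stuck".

(p, acbabbbc, Z) ⊢ (p, cbabbbc, Z) ⊢ (p, babbbc, BZ) ⊢ (p, abbbc, Z) ⊢ (p, bbbc, Z) ⊢ (p, bbc, BZ) ⊢ (p, bc, Z) ⊢ (p, c, BZ) ⊢ (q, ε, AZ)
All input consumed; M is in state q.

q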